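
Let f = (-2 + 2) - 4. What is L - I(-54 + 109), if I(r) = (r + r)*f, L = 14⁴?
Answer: 38856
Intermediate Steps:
f = -4 (f = 0 - 4 = -4)
L = 38416
I(r) = -8*r (I(r) = (r + r)*(-4) = (2*r)*(-4) = -8*r)
L - I(-54 + 109) = 38416 - (-8)*(-54 + 109) = 38416 - (-8)*55 = 38416 - 1*(-440) = 38416 + 440 = 38856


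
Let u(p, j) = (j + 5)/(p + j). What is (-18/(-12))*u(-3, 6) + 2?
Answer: 15/2 ≈ 7.5000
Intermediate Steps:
u(p, j) = (5 + j)/(j + p)
(-18/(-12))*u(-3, 6) + 2 = (-18/(-12))*((5 + 6)/(6 - 3)) + 2 = (-18*(-1/12))*(11/3) + 2 = 3*((⅓)*11)/2 + 2 = (3/2)*(11/3) + 2 = 11/2 + 2 = 15/2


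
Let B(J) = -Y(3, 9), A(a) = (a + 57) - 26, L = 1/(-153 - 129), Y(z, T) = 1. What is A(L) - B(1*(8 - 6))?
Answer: 9023/282 ≈ 31.996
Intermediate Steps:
L = -1/282 (L = 1/(-282) = -1/282 ≈ -0.0035461)
A(a) = 31 + a (A(a) = (57 + a) - 26 = 31 + a)
B(J) = -1 (B(J) = -1*1 = -1)
A(L) - B(1*(8 - 6)) = (31 - 1/282) - 1*(-1) = 8741/282 + 1 = 9023/282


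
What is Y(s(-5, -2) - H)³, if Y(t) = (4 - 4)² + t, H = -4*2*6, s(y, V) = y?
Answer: 79507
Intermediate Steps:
H = -48 (H = -8*6 = -48)
Y(t) = t (Y(t) = 0² + t = 0 + t = t)
Y(s(-5, -2) - H)³ = (-5 - 1*(-48))³ = (-5 + 48)³ = 43³ = 79507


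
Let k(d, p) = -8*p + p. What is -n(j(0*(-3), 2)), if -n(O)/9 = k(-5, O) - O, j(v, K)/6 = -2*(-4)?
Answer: -3456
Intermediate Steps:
j(v, K) = 48 (j(v, K) = 6*(-2*(-4)) = 6*8 = 48)
k(d, p) = -7*p
n(O) = 72*O (n(O) = -9*(-7*O - O) = -(-72)*O = 72*O)
-n(j(0*(-3), 2)) = -72*48 = -1*3456 = -3456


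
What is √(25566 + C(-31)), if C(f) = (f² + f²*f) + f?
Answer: I*√3295 ≈ 57.402*I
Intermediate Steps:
C(f) = f + f² + f³ (C(f) = (f² + f³) + f = f + f² + f³)
√(25566 + C(-31)) = √(25566 - 31*(1 - 31 + (-31)²)) = √(25566 - 31*(1 - 31 + 961)) = √(25566 - 31*931) = √(25566 - 28861) = √(-3295) = I*√3295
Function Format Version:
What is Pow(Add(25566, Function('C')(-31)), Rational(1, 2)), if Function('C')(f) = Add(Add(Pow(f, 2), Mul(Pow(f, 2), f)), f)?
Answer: Mul(I, Pow(3295, Rational(1, 2))) ≈ Mul(57.402, I)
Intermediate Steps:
Function('C')(f) = Add(f, Pow(f, 2), Pow(f, 3)) (Function('C')(f) = Add(Add(Pow(f, 2), Pow(f, 3)), f) = Add(f, Pow(f, 2), Pow(f, 3)))
Pow(Add(25566, Function('C')(-31)), Rational(1, 2)) = Pow(Add(25566, Mul(-31, Add(1, -31, Pow(-31, 2)))), Rational(1, 2)) = Pow(Add(25566, Mul(-31, Add(1, -31, 961))), Rational(1, 2)) = Pow(Add(25566, Mul(-31, 931)), Rational(1, 2)) = Pow(Add(25566, -28861), Rational(1, 2)) = Pow(-3295, Rational(1, 2)) = Mul(I, Pow(3295, Rational(1, 2)))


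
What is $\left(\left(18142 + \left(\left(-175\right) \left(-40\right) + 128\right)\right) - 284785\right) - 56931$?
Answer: $-316446$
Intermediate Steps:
$\left(\left(18142 + \left(\left(-175\right) \left(-40\right) + 128\right)\right) - 284785\right) - 56931 = \left(\left(18142 + \left(7000 + 128\right)\right) - 284785\right) - 56931 = \left(\left(18142 + 7128\right) - 284785\right) - 56931 = \left(25270 - 284785\right) - 56931 = -259515 - 56931 = -316446$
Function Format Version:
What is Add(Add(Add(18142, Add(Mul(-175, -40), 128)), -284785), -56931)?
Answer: -316446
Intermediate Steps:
Add(Add(Add(18142, Add(Mul(-175, -40), 128)), -284785), -56931) = Add(Add(Add(18142, Add(7000, 128)), -284785), -56931) = Add(Add(Add(18142, 7128), -284785), -56931) = Add(Add(25270, -284785), -56931) = Add(-259515, -56931) = -316446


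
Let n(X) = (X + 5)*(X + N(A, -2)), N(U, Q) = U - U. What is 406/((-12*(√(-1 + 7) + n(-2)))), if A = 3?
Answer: 203/30 + 203*√6/180 ≈ 9.5291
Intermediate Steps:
N(U, Q) = 0
n(X) = X*(5 + X) (n(X) = (X + 5)*(X + 0) = (5 + X)*X = X*(5 + X))
406/((-12*(√(-1 + 7) + n(-2)))) = 406/((-12*(√(-1 + 7) - 2*(5 - 2)))) = 406/((-12*(√6 - 2*3))) = 406/((-12*(√6 - 6))) = 406/((-12*(-6 + √6))) = 406/(72 - 12*√6)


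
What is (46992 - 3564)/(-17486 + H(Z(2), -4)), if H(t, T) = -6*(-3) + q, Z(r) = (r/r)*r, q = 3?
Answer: -6204/2495 ≈ -2.4866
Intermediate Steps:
Z(r) = r (Z(r) = 1*r = r)
H(t, T) = 21 (H(t, T) = -6*(-3) + 3 = 18 + 3 = 21)
(46992 - 3564)/(-17486 + H(Z(2), -4)) = (46992 - 3564)/(-17486 + 21) = 43428/(-17465) = 43428*(-1/17465) = -6204/2495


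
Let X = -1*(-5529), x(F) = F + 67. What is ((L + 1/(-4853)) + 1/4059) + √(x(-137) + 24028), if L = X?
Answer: 108912050777/19698327 + 33*√22 ≈ 5683.8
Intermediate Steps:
x(F) = 67 + F
X = 5529
L = 5529
((L + 1/(-4853)) + 1/4059) + √(x(-137) + 24028) = ((5529 + 1/(-4853)) + 1/4059) + √((67 - 137) + 24028) = ((5529 - 1/4853) + 1/4059) + √(-70 + 24028) = (26832236/4853 + 1/4059) + √23958 = 108912050777/19698327 + 33*√22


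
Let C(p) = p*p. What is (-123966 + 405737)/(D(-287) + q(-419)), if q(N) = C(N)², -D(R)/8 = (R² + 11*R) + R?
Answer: 281771/30821033321 ≈ 9.1422e-6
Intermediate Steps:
C(p) = p²
D(R) = -96*R - 8*R² (D(R) = -8*((R² + 11*R) + R) = -8*(R² + 12*R) = -96*R - 8*R²)
q(N) = N⁴ (q(N) = (N²)² = N⁴)
(-123966 + 405737)/(D(-287) + q(-419)) = (-123966 + 405737)/(-8*(-287)*(12 - 287) + (-419)⁴) = 281771/(-8*(-287)*(-275) + 30821664721) = 281771/(-631400 + 30821664721) = 281771/30821033321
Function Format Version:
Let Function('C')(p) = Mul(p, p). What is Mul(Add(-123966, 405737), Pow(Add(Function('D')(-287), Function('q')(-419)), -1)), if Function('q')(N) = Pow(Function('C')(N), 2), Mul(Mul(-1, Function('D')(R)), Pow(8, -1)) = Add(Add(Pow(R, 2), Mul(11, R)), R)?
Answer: Rational(281771, 30821033321) ≈ 9.1422e-6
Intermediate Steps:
Function('C')(p) = Pow(p, 2)
Function('D')(R) = Add(Mul(-96, R), Mul(-8, Pow(R, 2))) (Function('D')(R) = Mul(-8, Add(Add(Pow(R, 2), Mul(11, R)), R)) = Mul(-8, Add(Pow(R, 2), Mul(12, R))) = Add(Mul(-96, R), Mul(-8, Pow(R, 2))))
Function('q')(N) = Pow(N, 4) (Function('q')(N) = Pow(Pow(N, 2), 2) = Pow(N, 4))
Mul(Add(-123966, 405737), Pow(Add(Function('D')(-287), Function('q')(-419)), -1)) = Mul(Add(-123966, 405737), Pow(Add(Mul(-8, -287, Add(12, -287)), Pow(-419, 4)), -1)) = Mul(281771, Pow(Add(Mul(-8, -287, -275), 30821664721), -1)) = Mul(281771, Pow(Add(-631400, 30821664721), -1)) = Mul(281771, Pow(30821033321, -1)) = Mul(281771, Rational(1, 30821033321)) = Rational(281771, 30821033321)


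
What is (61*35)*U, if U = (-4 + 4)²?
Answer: 0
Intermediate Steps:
U = 0 (U = 0² = 0)
(61*35)*U = (61*35)*0 = 2135*0 = 0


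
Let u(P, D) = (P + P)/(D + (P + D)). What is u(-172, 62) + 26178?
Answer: 157111/6 ≈ 26185.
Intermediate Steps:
u(P, D) = 2*P/(P + 2*D) (u(P, D) = (2*P)/(D + (D + P)) = (2*P)/(P + 2*D) = 2*P/(P + 2*D))
u(-172, 62) + 26178 = 2*(-172)/(-172 + 2*62) + 26178 = 2*(-172)/(-172 + 124) + 26178 = 2*(-172)/(-48) + 26178 = 2*(-172)*(-1/48) + 26178 = 43/6 + 26178 = 157111/6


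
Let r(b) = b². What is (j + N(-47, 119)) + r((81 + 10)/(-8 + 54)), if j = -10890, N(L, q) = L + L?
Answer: -23233863/2116 ≈ -10980.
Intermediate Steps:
N(L, q) = 2*L
(j + N(-47, 119)) + r((81 + 10)/(-8 + 54)) = (-10890 + 2*(-47)) + ((81 + 10)/(-8 + 54))² = (-10890 - 94) + (91/46)² = -10984 + (91*(1/46))² = -10984 + (91/46)² = -10984 + 8281/2116 = -23233863/2116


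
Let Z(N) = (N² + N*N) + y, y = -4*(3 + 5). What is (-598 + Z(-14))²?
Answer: 56644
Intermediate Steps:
y = -32 (y = -4*8 = -32)
Z(N) = -32 + 2*N² (Z(N) = (N² + N*N) - 32 = (N² + N²) - 32 = 2*N² - 32 = -32 + 2*N²)
(-598 + Z(-14))² = (-598 + (-32 + 2*(-14)²))² = (-598 + (-32 + 2*196))² = (-598 + (-32 + 392))² = (-598 + 360)² = (-238)² = 56644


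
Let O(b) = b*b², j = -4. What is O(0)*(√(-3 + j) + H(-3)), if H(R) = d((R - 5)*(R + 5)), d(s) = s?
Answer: 0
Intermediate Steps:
O(b) = b³
H(R) = (-5 + R)*(5 + R) (H(R) = (R - 5)*(R + 5) = (-5 + R)*(5 + R))
O(0)*(√(-3 + j) + H(-3)) = 0³*(√(-3 - 4) + (-25 + (-3)²)) = 0*(√(-7) + (-25 + 9)) = 0*(I*√7 - 16) = 0*(-16 + I*√7) = 0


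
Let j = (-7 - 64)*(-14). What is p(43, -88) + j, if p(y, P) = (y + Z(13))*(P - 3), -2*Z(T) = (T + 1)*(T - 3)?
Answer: 3451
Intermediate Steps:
Z(T) = -(1 + T)*(-3 + T)/2 (Z(T) = -(T + 1)*(T - 3)/2 = -(1 + T)*(-3 + T)/2)
p(y, P) = (-70 + y)*(-3 + P) (p(y, P) = (y + (3/2 + 13 - 1/2*13**2))*(P - 3) = (y + (3/2 + 13 - 1/2*169))*(-3 + P) = (y + (3/2 + 13 - 169/2))*(-3 + P) = (y - 70)*(-3 + P) = (-70 + y)*(-3 + P))
j = 994 (j = -71*(-14) = 994)
p(43, -88) + j = (210 - 70*(-88) - 3*43 - 88*43) + 994 = (210 + 6160 - 129 - 3784) + 994 = 2457 + 994 = 3451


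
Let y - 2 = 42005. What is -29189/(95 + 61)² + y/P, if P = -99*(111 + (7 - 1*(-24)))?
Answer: -79590073/19006416 ≈ -4.1875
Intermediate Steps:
y = 42007 (y = 2 + 42005 = 42007)
P = -14058 (P = -99*(111 + (7 + 24)) = -99*(111 + 31) = -99*142 = -14058)
-29189/(95 + 61)² + y/P = -29189/(95 + 61)² + 42007/(-14058) = -29189/(156²) + 42007*(-1/14058) = -29189/24336 - 42007/14058 = -79590073/19006416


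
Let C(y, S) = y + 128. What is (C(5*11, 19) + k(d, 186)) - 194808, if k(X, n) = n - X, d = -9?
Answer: -194430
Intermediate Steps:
C(y, S) = 128 + y
(C(5*11, 19) + k(d, 186)) - 194808 = ((128 + 5*11) + (186 - 1*(-9))) - 194808 = ((128 + 55) + (186 + 9)) - 194808 = (183 + 195) - 194808 = 378 - 194808 = -194430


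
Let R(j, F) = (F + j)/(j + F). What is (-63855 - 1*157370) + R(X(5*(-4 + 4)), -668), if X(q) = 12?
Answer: -221224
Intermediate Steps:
R(j, F) = 1 (R(j, F) = (F + j)/(F + j) = 1)
(-63855 - 1*157370) + R(X(5*(-4 + 4)), -668) = (-63855 - 1*157370) + 1 = (-63855 - 157370) + 1 = -221225 + 1 = -221224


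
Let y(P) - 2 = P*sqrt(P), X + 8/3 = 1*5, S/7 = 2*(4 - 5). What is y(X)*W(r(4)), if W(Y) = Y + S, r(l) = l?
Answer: -20 - 70*sqrt(21)/9 ≈ -55.642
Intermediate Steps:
S = -14 (S = 7*(2*(4 - 5)) = 7*(2*(-1)) = 7*(-2) = -14)
W(Y) = -14 + Y (W(Y) = Y - 14 = -14 + Y)
X = 7/3 (X = -8/3 + 1*5 = -8/3 + 5 = 7/3 ≈ 2.3333)
y(P) = 2 + P**(3/2) (y(P) = 2 + P*sqrt(P) = 2 + P**(3/2))
y(X)*W(r(4)) = (2 + (7/3)**(3/2))*(-14 + 4) = (2 + 7*sqrt(21)/9)*(-10) = -20 - 70*sqrt(21)/9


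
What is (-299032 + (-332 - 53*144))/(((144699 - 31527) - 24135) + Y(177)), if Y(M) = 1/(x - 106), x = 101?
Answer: -383745/111296 ≈ -3.4480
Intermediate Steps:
Y(M) = -1/5 (Y(M) = 1/(101 - 106) = 1/(-5) = -1/5)
(-299032 + (-332 - 53*144))/(((144699 - 31527) - 24135) + Y(177)) = (-299032 + (-332 - 53*144))/(((144699 - 31527) - 24135) - 1/5) = (-299032 + (-332 - 7632))/((113172 - 24135) - 1/5) = (-299032 - 7964)/(89037 - 1/5) = -306996/445184/5 = -306996*5/445184 = -383745/111296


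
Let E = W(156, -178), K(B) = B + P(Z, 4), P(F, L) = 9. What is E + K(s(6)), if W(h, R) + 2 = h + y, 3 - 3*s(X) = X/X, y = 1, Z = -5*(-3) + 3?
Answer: 494/3 ≈ 164.67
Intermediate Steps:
Z = 18 (Z = 15 + 3 = 18)
s(X) = ⅔ (s(X) = 1 - X/(3*X) = 1 - ⅓*1 = 1 - ⅓ = ⅔)
W(h, R) = -1 + h (W(h, R) = -2 + (h + 1) = -2 + (1 + h) = -1 + h)
K(B) = 9 + B (K(B) = B + 9 = 9 + B)
E = 155 (E = -1 + 156 = 155)
E + K(s(6)) = 155 + (9 + ⅔) = 155 + 29/3 = 494/3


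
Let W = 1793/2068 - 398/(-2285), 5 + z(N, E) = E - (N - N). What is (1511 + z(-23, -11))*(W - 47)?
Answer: -5903151319/85916 ≈ -68708.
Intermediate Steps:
z(N, E) = -5 + E (z(N, E) = -5 + (E - (N - N)) = -5 + (E - 1*0) = -5 + (E + 0) = -5 + E)
W = 447279/429580 (W = 1793*(1/2068) - 398*(-1/2285) = 163/188 + 398/2285 = 447279/429580 ≈ 1.0412)
(1511 + z(-23, -11))*(W - 47) = (1511 + (-5 - 11))*(447279/429580 - 47) = (1511 - 16)*(-19742981/429580) = 1495*(-19742981/429580) = -5903151319/85916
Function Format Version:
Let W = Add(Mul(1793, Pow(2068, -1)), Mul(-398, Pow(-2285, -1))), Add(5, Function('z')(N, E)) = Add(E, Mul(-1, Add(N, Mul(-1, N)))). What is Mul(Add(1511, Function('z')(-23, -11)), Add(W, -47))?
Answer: Rational(-5903151319, 85916) ≈ -68708.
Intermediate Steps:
Function('z')(N, E) = Add(-5, E) (Function('z')(N, E) = Add(-5, Add(E, Mul(-1, Add(N, Mul(-1, N))))) = Add(-5, Add(E, Mul(-1, 0))) = Add(-5, Add(E, 0)) = Add(-5, E))
W = Rational(447279, 429580) (W = Add(Mul(1793, Rational(1, 2068)), Mul(-398, Rational(-1, 2285))) = Add(Rational(163, 188), Rational(398, 2285)) = Rational(447279, 429580) ≈ 1.0412)
Mul(Add(1511, Function('z')(-23, -11)), Add(W, -47)) = Mul(Add(1511, Add(-5, -11)), Add(Rational(447279, 429580), -47)) = Mul(Add(1511, -16), Rational(-19742981, 429580)) = Mul(1495, Rational(-19742981, 429580)) = Rational(-5903151319, 85916)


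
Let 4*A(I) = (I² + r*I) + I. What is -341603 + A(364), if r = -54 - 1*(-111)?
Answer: -303201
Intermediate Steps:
r = 57 (r = -54 + 111 = 57)
A(I) = I²/4 + 29*I/2 (A(I) = ((I² + 57*I) + I)/4 = (I² + 58*I)/4 = I²/4 + 29*I/2)
-341603 + A(364) = -341603 + (¼)*364*(58 + 364) = -341603 + (¼)*364*422 = -341603 + 38402 = -303201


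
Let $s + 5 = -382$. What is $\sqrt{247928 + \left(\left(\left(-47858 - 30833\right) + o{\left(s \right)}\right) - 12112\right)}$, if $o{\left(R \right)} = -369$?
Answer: $2 \sqrt{39189} \approx 395.92$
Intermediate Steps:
$s = -387$ ($s = -5 - 382 = -387$)
$\sqrt{247928 + \left(\left(\left(-47858 - 30833\right) + o{\left(s \right)}\right) - 12112\right)} = \sqrt{247928 - 91172} = \sqrt{156756} = 2 \sqrt{39189}$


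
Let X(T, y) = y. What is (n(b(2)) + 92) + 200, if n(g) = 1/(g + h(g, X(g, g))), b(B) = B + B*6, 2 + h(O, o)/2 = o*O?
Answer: 117385/402 ≈ 292.00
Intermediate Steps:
h(O, o) = -4 + 2*O*o (h(O, o) = -4 + 2*(o*O) = -4 + 2*(O*o) = -4 + 2*O*o)
b(B) = 7*B (b(B) = B + 6*B = 7*B)
n(g) = 1/(-4 + g + 2*g²) (n(g) = 1/(g + (-4 + 2*g*g)) = 1/(g + (-4 + 2*g²)) = 1/(-4 + g + 2*g²))
(n(b(2)) + 92) + 200 = (1/(-4 + 7*2 + 2*(7*2)²) + 92) + 200 = (1/(-4 + 14 + 2*14²) + 92) + 200 = (1/(-4 + 14 + 2*196) + 92) + 200 = (1/(-4 + 14 + 392) + 92) + 200 = (1/402 + 92) + 200 = 36985/402 + 200 = 117385/402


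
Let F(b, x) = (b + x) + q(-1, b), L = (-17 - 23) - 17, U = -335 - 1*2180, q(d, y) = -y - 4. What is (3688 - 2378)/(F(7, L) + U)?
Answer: -655/1288 ≈ -0.50854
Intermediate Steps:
q(d, y) = -4 - y
U = -2515 (U = -335 - 2180 = -2515)
L = -57 (L = -40 - 17 = -57)
F(b, x) = -4 + x (F(b, x) = (b + x) + (-4 - b) = -4 + x)
(3688 - 2378)/(F(7, L) + U) = (3688 - 2378)/((-4 - 57) - 2515) = 1310/(-61 - 2515) = 1310/(-2576) = 1310*(-1/2576) = -655/1288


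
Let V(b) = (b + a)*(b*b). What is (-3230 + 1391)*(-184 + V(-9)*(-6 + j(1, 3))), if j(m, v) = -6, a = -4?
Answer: -22899228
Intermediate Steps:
V(b) = b**2*(-4 + b) (V(b) = (b - 4)*(b*b) = (-4 + b)*b**2 = b**2*(-4 + b))
(-3230 + 1391)*(-184 + V(-9)*(-6 + j(1, 3))) = (-3230 + 1391)*(-184 + ((-9)**2*(-4 - 9))*(-6 - 6)) = -1839*(-184 + (81*(-13))*(-12)) = -1839*(-184 - 1053*(-12)) = -1839*(-184 + 12636) = -1839*12452 = -22899228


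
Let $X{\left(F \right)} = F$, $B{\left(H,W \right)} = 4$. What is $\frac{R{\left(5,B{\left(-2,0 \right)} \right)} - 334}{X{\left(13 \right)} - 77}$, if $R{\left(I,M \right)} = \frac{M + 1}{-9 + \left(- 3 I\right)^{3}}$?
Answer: $\frac{1130261}{216576} \approx 5.2188$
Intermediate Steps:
$R{\left(I,M \right)} = \frac{1 + M}{-9 - 27 I^{3}}$
$\frac{R{\left(5,B{\left(-2,0 \right)} \right)} - 334}{X{\left(13 \right)} - 77} = \frac{\frac{-1 - 4}{9 \left(1 + 3 \cdot 5^{3}\right)} - 334}{13 - 77} = \frac{\frac{-1 - 4}{9 \left(1 + 3 \cdot 125\right)} - 334}{-64} = \left(\frac{1}{9} \frac{1}{1 + 375} \left(-5\right) - 334\right) \left(- \frac{1}{64}\right) = \left(\frac{1}{9} \cdot \frac{1}{376} \left(-5\right) - 334\right) \left(- \frac{1}{64}\right) = \left(- \frac{5}{3384} - 334\right) \left(- \frac{1}{64}\right) = \left(- \frac{1130261}{3384}\right) \left(- \frac{1}{64}\right) = \frac{1130261}{216576}$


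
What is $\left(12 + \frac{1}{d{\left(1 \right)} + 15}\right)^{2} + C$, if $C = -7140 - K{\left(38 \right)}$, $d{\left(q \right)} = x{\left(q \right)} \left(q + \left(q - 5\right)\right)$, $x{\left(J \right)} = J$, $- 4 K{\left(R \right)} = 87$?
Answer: $- \frac{1004003}{144} \approx -6972.2$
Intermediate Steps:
$K{\left(R \right)} = - \frac{87}{4}$ ($K{\left(R \right)} = \left(- \frac{1}{4}\right) 87 = - \frac{87}{4}$)
$d{\left(q \right)} = q \left(-5 + 2 q\right)$ ($d{\left(q \right)} = q \left(q + \left(q - 5\right)\right) = q \left(q + \left(-5 + q\right)\right) = q \left(-5 + 2 q\right)$)
$C = - \frac{28473}{4}$ ($C = -7140 - - \frac{87}{4} = -7140 + \frac{87}{4} = - \frac{28473}{4} \approx -7118.3$)
$\left(12 + \frac{1}{d{\left(1 \right)} + 15}\right)^{2} + C = \left(12 + \frac{1}{1 \left(-5 + 2 \cdot 1\right) + 15}\right)^{2} - \frac{28473}{4} = \left(12 + \frac{1}{1 \left(-5 + 2\right) + 15}\right)^{2} - \frac{28473}{4} = \left(12 + \frac{1}{1 \left(-3\right) + 15}\right)^{2} - \frac{28473}{4} = \left(12 + \frac{1}{-3 + 15}\right)^{2} - \frac{28473}{4} = \left(12 + \frac{1}{12}\right)^{2} - \frac{28473}{4} = \left(\frac{145}{12}\right)^{2} - \frac{28473}{4} = \frac{21025}{144} - \frac{28473}{4} = - \frac{1004003}{144}$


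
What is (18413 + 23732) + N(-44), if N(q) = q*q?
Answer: 44081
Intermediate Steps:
N(q) = q**2
(18413 + 23732) + N(-44) = (18413 + 23732) + (-44)**2 = 42145 + 1936 = 44081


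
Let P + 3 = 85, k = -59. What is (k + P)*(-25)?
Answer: -575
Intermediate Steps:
P = 82 (P = -3 + 85 = 82)
(k + P)*(-25) = (-59 + 82)*(-25) = 23*(-25) = -575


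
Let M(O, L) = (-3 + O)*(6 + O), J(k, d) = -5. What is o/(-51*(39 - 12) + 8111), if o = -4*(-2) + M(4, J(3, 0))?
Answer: 9/3367 ≈ 0.0026730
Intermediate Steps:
o = 18 (o = -4*(-2) + (-18 + 4² + 3*4) = 8 + (-18 + 16 + 12) = 8 + 10 = 18)
o/(-51*(39 - 12) + 8111) = 18/(-51*(39 - 12) + 8111) = 18/(-51*27 + 8111) = 18/(-1377 + 8111) = 18/6734 = (1/6734)*18 = 9/3367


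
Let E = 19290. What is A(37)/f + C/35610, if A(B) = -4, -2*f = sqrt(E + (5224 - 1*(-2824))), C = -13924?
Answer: -6962/17805 + 4*sqrt(27338)/13669 ≈ -0.34263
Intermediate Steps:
f = -sqrt(27338)/2 (f = -sqrt(19290 + (5224 - 1*(-2824)))/2 = -sqrt(19290 + (5224 + 2824))/2 = -sqrt(19290 + 8048)/2 = -sqrt(27338)/2 ≈ -82.671)
A(37)/f + C/35610 = -4*(-sqrt(27338)/13669) - 13924/35610 = -(-4)*sqrt(27338)/13669 - 13924*1/35610 = 4*sqrt(27338)/13669 - 6962/17805 = -6962/17805 + 4*sqrt(27338)/13669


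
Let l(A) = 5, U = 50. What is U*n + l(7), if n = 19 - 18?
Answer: 55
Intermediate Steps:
n = 1
U*n + l(7) = 50*1 + 5 = 50 + 5 = 55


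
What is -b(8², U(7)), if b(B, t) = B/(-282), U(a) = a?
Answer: 32/141 ≈ 0.22695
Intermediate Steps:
b(B, t) = -B/282 (b(B, t) = B*(-1/282) = -B/282)
-b(8², U(7)) = -(-1)*8²/282 = -(-1)*64/282 = -1*(-32/141) = 32/141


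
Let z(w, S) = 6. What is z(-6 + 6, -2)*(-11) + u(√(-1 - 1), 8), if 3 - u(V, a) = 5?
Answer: -68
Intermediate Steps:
u(V, a) = -2 (u(V, a) = 3 - 1*5 = 3 - 5 = -2)
z(-6 + 6, -2)*(-11) + u(√(-1 - 1), 8) = 6*(-11) - 2 = -66 - 2 = -68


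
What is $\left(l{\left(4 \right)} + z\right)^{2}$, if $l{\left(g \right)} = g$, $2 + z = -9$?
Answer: $49$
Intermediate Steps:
$z = -11$ ($z = -2 - 9 = -11$)
$\left(l{\left(4 \right)} + z\right)^{2} = \left(4 - 11\right)^{2} = \left(-7\right)^{2} = 49$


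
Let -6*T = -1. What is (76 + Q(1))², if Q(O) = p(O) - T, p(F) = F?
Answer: 212521/36 ≈ 5903.4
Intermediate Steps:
T = ⅙ (T = -⅙*(-1) = ⅙ ≈ 0.16667)
Q(O) = -⅙ + O (Q(O) = O - 1*⅙ = O - ⅙ = -⅙ + O)
(76 + Q(1))² = (76 + (-⅙ + 1))² = (76 + ⅚)² = (461/6)² = 212521/36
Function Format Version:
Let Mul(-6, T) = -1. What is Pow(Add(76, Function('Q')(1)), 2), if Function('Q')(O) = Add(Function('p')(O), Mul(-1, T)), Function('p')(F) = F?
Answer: Rational(212521, 36) ≈ 5903.4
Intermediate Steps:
T = Rational(1, 6) (T = Mul(Rational(-1, 6), -1) = Rational(1, 6) ≈ 0.16667)
Function('Q')(O) = Add(Rational(-1, 6), O) (Function('Q')(O) = Add(O, Mul(-1, Rational(1, 6))) = Add(O, Rational(-1, 6)) = Add(Rational(-1, 6), O))
Pow(Add(76, Function('Q')(1)), 2) = Pow(Add(76, Add(Rational(-1, 6), 1)), 2) = Pow(Add(76, Rational(5, 6)), 2) = Pow(Rational(461, 6), 2) = Rational(212521, 36)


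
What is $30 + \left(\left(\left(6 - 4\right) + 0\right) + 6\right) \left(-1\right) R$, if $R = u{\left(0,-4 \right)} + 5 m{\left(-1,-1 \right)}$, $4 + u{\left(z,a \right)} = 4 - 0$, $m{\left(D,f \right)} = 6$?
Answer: $-210$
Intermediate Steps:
$u{\left(z,a \right)} = 0$ ($u{\left(z,a \right)} = -4 + \left(4 - 0\right) = -4 + \left(4 + 0\right) = -4 + 4 = 0$)
$R = 30$ ($R = 0 + 5 \cdot 6 = 0 + 30 = 30$)
$30 + \left(\left(\left(6 - 4\right) + 0\right) + 6\right) \left(-1\right) R = 30 + \left(\left(\left(6 - 4\right) + 0\right) + 6\right) \left(-1\right) 30 = 30 + \left(\left(2 + 0\right) + 6\right) \left(-1\right) 30 = 30 + \left(2 + 6\right) \left(-1\right) 30 = 30 + 8 \left(-1\right) 30 = 30 - 240 = -210$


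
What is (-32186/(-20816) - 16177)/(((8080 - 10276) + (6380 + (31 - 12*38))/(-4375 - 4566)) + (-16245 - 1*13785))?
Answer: 501751404581/999648922456 ≈ 0.50193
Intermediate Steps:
(-32186/(-20816) - 16177)/(((8080 - 10276) + (6380 + (31 - 12*38))/(-4375 - 4566)) + (-16245 - 1*13785)) = (-32186*(-1/20816) - 16177)/((-2196 + (6380 + (31 - 456))/(-8941)) + (-16245 - 13785)) = (16093/10408 - 16177)/((-2196 + (6380 - 425)*(-1/8941)) - 30030) = -168354123/(10408*((-2196 + 5955*(-1/8941)) - 30030)) = -168354123/(10408*((-2196 - 5955/8941) - 30030)) = -168354123/(10408*(-19640391/8941 - 30030)) = -168354123/(10408*(-288138621/8941)) = -168354123/10408*(-8941/288138621) = 501751404581/999648922456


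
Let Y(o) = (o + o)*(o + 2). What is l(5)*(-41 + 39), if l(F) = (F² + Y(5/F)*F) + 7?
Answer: -124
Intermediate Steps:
Y(o) = 2*o*(2 + o) (Y(o) = (2*o)*(2 + o) = 2*o*(2 + o))
l(F) = 27 + F² + 50/F (l(F) = (F² + (2*(5/F)*(2 + 5/F))*F) + 7 = (F² + (10*(2 + 5/F)/F)*F) + 7 = (F² + (20 + 50/F)) + 7 = (20 + F² + 50/F) + 7 = 27 + F² + 50/F)
l(5)*(-41 + 39) = (27 + 5² + 50/5)*(-41 + 39) = (27 + 25 + 50*(⅕))*(-2) = (27 + 25 + 10)*(-2) = 62*(-2) = -124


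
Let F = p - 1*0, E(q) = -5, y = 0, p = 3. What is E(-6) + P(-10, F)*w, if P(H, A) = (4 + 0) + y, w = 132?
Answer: 523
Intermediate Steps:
F = 3 (F = 3 - 1*0 = 3 + 0 = 3)
P(H, A) = 4 (P(H, A) = (4 + 0) + 0 = 4 + 0 = 4)
E(-6) + P(-10, F)*w = -5 + 4*132 = -5 + 528 = 523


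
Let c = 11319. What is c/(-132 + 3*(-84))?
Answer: -3773/128 ≈ -29.477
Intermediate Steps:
c/(-132 + 3*(-84)) = 11319/(-132 + 3*(-84)) = 11319/(-132 - 252) = 11319/(-384) = 11319*(-1/384) = -3773/128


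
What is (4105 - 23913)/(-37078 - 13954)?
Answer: 2476/6379 ≈ 0.38815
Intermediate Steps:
(4105 - 23913)/(-37078 - 13954) = -19808/(-51032) = -19808*(-1/51032) = 2476/6379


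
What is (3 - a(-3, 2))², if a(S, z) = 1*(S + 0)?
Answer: 36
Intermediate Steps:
a(S, z) = S (a(S, z) = 1*S = S)
(3 - a(-3, 2))² = (3 - 1*(-3))² = (3 + 3)² = 6² = 36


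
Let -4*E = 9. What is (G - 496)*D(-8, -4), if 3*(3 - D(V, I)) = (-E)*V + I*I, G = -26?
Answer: -1914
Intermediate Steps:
E = -9/4 (E = -¼*9 = -9/4 ≈ -2.2500)
D(V, I) = 3 - 3*V/4 - I²/3 (D(V, I) = 3 - ((-1*(-9/4))*V + I*I)/3 = 3 - (9*V/4 + I²)/3 = 3 - (I² + 9*V/4)/3 = 3 + (-3*V/4 - I²/3) = 3 - 3*V/4 - I²/3)
(G - 496)*D(-8, -4) = (-26 - 496)*(3 - ¾*(-8) - ⅓*(-4)²) = -522*(3 + 6 - ⅓*16) = -522*(3 + 6 - 16/3) = -522*11/3 = -1914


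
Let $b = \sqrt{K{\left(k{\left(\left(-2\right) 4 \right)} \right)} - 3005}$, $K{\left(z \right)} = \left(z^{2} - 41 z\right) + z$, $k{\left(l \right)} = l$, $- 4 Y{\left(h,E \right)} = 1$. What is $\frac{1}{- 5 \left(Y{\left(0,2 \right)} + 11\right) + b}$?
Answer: $- \frac{860}{88161} - \frac{16 i \sqrt{2621}}{88161} \approx -0.0097549 - 0.0092913 i$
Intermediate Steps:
$Y{\left(h,E \right)} = - \frac{1}{4}$ ($Y{\left(h,E \right)} = \left(- \frac{1}{4}\right) 1 = - \frac{1}{4}$)
$K{\left(z \right)} = z^{2} - 40 z$
$b = i \sqrt{2621}$ ($b = \sqrt{\left(-2\right) 4 \left(-40 - 8\right) - 3005} = \sqrt{- 8 \left(-40 - 8\right) - 3005} = \sqrt{\left(-8\right) \left(-48\right) - 3005} = \sqrt{384 - 3005} = \sqrt{-2621} = i \sqrt{2621} \approx 51.196 i$)
$\frac{1}{- 5 \left(Y{\left(0,2 \right)} + 11\right) + b} = \frac{1}{- 5 \left(- \frac{1}{4} + 11\right) + i \sqrt{2621}} = \frac{1}{\left(-5\right) \frac{43}{4} + i \sqrt{2621}} = \frac{1}{- \frac{215}{4} + i \sqrt{2621}}$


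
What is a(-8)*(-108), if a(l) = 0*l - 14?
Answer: 1512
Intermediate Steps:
a(l) = -14 (a(l) = 0 - 14 = -14)
a(-8)*(-108) = -14*(-108) = 1512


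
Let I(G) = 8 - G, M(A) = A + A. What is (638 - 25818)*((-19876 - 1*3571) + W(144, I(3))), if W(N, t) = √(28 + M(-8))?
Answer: 590395460 - 50360*√3 ≈ 5.9031e+8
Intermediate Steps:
M(A) = 2*A
W(N, t) = 2*√3 (W(N, t) = √(28 + 2*(-8)) = √(28 - 16) = √12 = 2*√3)
(638 - 25818)*((-19876 - 1*3571) + W(144, I(3))) = (638 - 25818)*((-19876 - 1*3571) + 2*√3) = -25180*((-19876 - 3571) + 2*√3) = -25180*(-23447 + 2*√3) = 590395460 - 50360*√3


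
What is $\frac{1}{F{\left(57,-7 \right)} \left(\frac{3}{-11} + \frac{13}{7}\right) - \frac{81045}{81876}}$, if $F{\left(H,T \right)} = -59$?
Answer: $- \frac{2101484}{198527971} \approx -0.010585$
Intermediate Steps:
$\frac{1}{F{\left(57,-7 \right)} \left(\frac{3}{-11} + \frac{13}{7}\right) - \frac{81045}{81876}} = \frac{1}{- 59 \left(\frac{3}{-11} + \frac{13}{7}\right) - \frac{81045}{81876}} = \frac{1}{- 59 \left(3 \left(- \frac{1}{11}\right) + 13 \cdot \frac{1}{7}\right) - \frac{27015}{27292}} = \frac{1}{- 59 \left(- \frac{3}{11} + \frac{13}{7}\right) - \frac{27015}{27292}} = \frac{1}{\left(-59\right) \frac{122}{77} - \frac{27015}{27292}} = \frac{1}{- \frac{7198}{77} - \frac{27015}{27292}} = \frac{1}{- \frac{198527971}{2101484}} = - \frac{2101484}{198527971}$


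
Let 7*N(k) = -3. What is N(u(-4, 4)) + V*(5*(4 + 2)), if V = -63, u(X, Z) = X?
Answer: -13233/7 ≈ -1890.4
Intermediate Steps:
N(k) = -3/7 (N(k) = (⅐)*(-3) = -3/7)
N(u(-4, 4)) + V*(5*(4 + 2)) = -3/7 - 315*(4 + 2) = -3/7 - 315*6 = -3/7 - 63*30 = -3/7 - 1890 = -13233/7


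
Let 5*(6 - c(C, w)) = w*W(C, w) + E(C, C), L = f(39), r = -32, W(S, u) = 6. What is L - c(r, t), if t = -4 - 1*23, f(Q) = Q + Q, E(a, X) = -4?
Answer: 194/5 ≈ 38.800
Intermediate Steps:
f(Q) = 2*Q
L = 78 (L = 2*39 = 78)
t = -27 (t = -4 - 23 = -27)
c(C, w) = 34/5 - 6*w/5 (c(C, w) = 6 - (w*6 - 4)/5 = 6 - (6*w - 4)/5 = 6 - (-4 + 6*w)/5 = 6 + (4/5 - 6*w/5) = 34/5 - 6*w/5)
L - c(r, t) = 78 - (34/5 - 6/5*(-27)) = 78 - (34/5 + 162/5) = 78 - 1*196/5 = 78 - 196/5 = 194/5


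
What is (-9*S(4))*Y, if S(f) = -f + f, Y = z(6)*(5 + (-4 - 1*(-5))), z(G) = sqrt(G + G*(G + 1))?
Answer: 0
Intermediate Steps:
z(G) = sqrt(G + G*(1 + G))
Y = 24*sqrt(3) (Y = sqrt(6*(2 + 6))*(5 + (-4 - 1*(-5))) = sqrt(6*8)*(5 + (-4 + 5)) = sqrt(48)*(5 + 1) = (4*sqrt(3))*6 = 24*sqrt(3) ≈ 41.569)
S(f) = 0
(-9*S(4))*Y = (-9*0)*(24*sqrt(3)) = 0*(24*sqrt(3)) = 0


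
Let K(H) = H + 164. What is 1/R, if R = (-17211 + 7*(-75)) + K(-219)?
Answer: -1/17791 ≈ -5.6208e-5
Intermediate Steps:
K(H) = 164 + H
R = -17791 (R = (-17211 + 7*(-75)) + (164 - 219) = (-17211 - 525) - 55 = -17736 - 55 = -17791)
1/R = 1/(-17791) = -1/17791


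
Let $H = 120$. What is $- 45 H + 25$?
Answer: $-5375$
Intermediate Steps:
$- 45 H + 25 = \left(-45\right) 120 + 25 = -5400 + 25 = -5375$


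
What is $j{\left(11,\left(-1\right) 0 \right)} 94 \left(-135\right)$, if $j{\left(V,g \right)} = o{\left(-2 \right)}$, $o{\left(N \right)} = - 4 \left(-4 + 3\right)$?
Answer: $-50760$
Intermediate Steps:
$o{\left(N \right)} = 4$ ($o{\left(N \right)} = \left(-4\right) \left(-1\right) = 4$)
$j{\left(V,g \right)} = 4$
$j{\left(11,\left(-1\right) 0 \right)} 94 \left(-135\right) = 4 \cdot 94 \left(-135\right) = 376 \left(-135\right) = -50760$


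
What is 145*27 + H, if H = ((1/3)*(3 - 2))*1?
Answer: 11746/3 ≈ 3915.3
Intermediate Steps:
H = 1/3 (H = ((1*(1/3))*1)*1 = ((1/3)*1)*1 = (1/3)*1 = 1/3 ≈ 0.33333)
145*27 + H = 145*27 + 1/3 = 3915 + 1/3 = 11746/3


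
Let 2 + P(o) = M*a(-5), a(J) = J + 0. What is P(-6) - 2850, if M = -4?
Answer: -2832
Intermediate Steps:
a(J) = J
P(o) = 18 (P(o) = -2 - 4*(-5) = -2 + 20 = 18)
P(-6) - 2850 = 18 - 2850 = -2832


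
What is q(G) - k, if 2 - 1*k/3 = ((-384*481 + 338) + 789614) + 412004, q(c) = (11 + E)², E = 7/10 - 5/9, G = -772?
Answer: 24720181009/8100 ≈ 3.0519e+6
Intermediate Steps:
E = 13/90 (E = 7*(⅒) - 5*⅑ = 7/10 - 5/9 = 13/90 ≈ 0.14444)
q(c) = 1006009/8100 (q(c) = (11 + 13/90)² = (1003/90)² = 1006009/8100)
k = -3051750 (k = 6 - 3*(((-384*481 + 338) + 789614) + 412004) = 6 - 3*(((-184704 + 338) + 789614) + 412004) = 6 - 3*((-184366 + 789614) + 412004) = 6 - 3*(605248 + 412004) = 6 - 3*1017252 = 6 - 3051756 = -3051750)
q(G) - k = 1006009/8100 - 1*(-3051750) = 1006009/8100 + 3051750 = 24720181009/8100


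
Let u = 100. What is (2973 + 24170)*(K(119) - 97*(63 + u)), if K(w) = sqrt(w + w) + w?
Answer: -425927956 + 27143*sqrt(238) ≈ -4.2551e+8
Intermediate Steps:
K(w) = w + sqrt(2)*sqrt(w) (K(w) = sqrt(2*w) + w = sqrt(2)*sqrt(w) + w = w + sqrt(2)*sqrt(w))
(2973 + 24170)*(K(119) - 97*(63 + u)) = (2973 + 24170)*((119 + sqrt(2)*sqrt(119)) - 97*(63 + 100)) = 27143*((119 + sqrt(238)) - 97*163) = 27143*((119 + sqrt(238)) - 15811) = 27143*(-15692 + sqrt(238)) = -425927956 + 27143*sqrt(238)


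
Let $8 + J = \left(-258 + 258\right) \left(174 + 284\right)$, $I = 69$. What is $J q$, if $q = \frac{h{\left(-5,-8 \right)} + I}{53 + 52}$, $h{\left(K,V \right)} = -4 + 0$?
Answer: $- \frac{104}{21} \approx -4.9524$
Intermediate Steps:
$h{\left(K,V \right)} = -4$
$J = -8$ ($J = -8 + \left(-258 + 258\right) \left(174 + 284\right) = -8 + 0 \cdot 458 = -8 + 0 = -8$)
$q = \frac{13}{21}$ ($q = \frac{-4 + 69}{53 + 52} = \frac{65}{105} = 65 \cdot \frac{1}{105} = \frac{13}{21} \approx 0.61905$)
$J q = \left(-8\right) \frac{13}{21} = - \frac{104}{21}$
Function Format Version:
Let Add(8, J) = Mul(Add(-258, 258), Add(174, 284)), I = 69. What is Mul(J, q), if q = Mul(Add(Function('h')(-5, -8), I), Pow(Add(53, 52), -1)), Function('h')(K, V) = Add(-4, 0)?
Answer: Rational(-104, 21) ≈ -4.9524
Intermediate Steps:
Function('h')(K, V) = -4
J = -8 (J = Add(-8, Mul(Add(-258, 258), Add(174, 284))) = Add(-8, Mul(0, 458)) = Add(-8, 0) = -8)
q = Rational(13, 21) (q = Mul(Add(-4, 69), Pow(Add(53, 52), -1)) = Mul(65, Pow(105, -1)) = Mul(65, Rational(1, 105)) = Rational(13, 21) ≈ 0.61905)
Mul(J, q) = Mul(-8, Rational(13, 21)) = Rational(-104, 21)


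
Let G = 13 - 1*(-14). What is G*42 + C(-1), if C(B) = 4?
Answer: 1138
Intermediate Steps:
G = 27 (G = 13 + 14 = 27)
G*42 + C(-1) = 27*42 + 4 = 1134 + 4 = 1138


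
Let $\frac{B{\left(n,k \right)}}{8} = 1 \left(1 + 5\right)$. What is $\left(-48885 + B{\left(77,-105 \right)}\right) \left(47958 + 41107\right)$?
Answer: $-4349667405$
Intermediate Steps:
$B{\left(n,k \right)} = 48$ ($B{\left(n,k \right)} = 8 \cdot 1 \left(1 + 5\right) = 8 \cdot 1 \cdot 6 = 8 \cdot 6 = 48$)
$\left(-48885 + B{\left(77,-105 \right)}\right) \left(47958 + 41107\right) = \left(-48885 + 48\right) \left(47958 + 41107\right) = \left(-48837\right) 89065 = -4349667405$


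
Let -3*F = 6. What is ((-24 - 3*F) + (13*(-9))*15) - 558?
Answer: -2331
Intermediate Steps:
F = -2 (F = -⅓*6 = -2)
((-24 - 3*F) + (13*(-9))*15) - 558 = ((-24 - 3*(-2)) + (13*(-9))*15) - 558 = ((-24 + 6) - 117*15) - 558 = (-18 - 1755) - 558 = -1773 - 558 = -2331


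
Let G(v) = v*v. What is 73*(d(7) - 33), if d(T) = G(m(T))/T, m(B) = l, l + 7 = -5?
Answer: -6351/7 ≈ -907.29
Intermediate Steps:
l = -12 (l = -7 - 5 = -12)
m(B) = -12
G(v) = v²
d(T) = 144/T (d(T) = (-12)²/T = 144/T)
73*(d(7) - 33) = 73*(144/7 - 33) = 73*(-87/7) = -6351/7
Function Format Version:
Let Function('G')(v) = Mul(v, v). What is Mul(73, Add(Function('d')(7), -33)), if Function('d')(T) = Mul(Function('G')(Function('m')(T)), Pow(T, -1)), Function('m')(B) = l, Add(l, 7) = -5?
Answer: Rational(-6351, 7) ≈ -907.29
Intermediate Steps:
l = -12 (l = Add(-7, -5) = -12)
Function('m')(B) = -12
Function('G')(v) = Pow(v, 2)
Function('d')(T) = Mul(144, Pow(T, -1)) (Function('d')(T) = Mul(Pow(-12, 2), Pow(T, -1)) = Mul(144, Pow(T, -1)))
Mul(73, Add(Function('d')(7), -33)) = Mul(73, Add(Mul(144, Pow(7, -1)), -33)) = Mul(73, Add(Mul(144, Rational(1, 7)), -33)) = Mul(73, Add(Rational(144, 7), -33)) = Mul(73, Rational(-87, 7)) = Rational(-6351, 7)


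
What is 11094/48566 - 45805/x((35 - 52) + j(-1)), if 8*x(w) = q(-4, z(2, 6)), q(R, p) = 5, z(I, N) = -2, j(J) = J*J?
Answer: -1779646957/24283 ≈ -73288.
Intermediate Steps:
j(J) = J²
x(w) = 5/8 (x(w) = (⅛)*5 = 5/8)
11094/48566 - 45805/x((35 - 52) + j(-1)) = 11094/48566 - 45805/5/8 = 11094*(1/48566) - 45805*8/5 = 5547/24283 - 73288 = -1779646957/24283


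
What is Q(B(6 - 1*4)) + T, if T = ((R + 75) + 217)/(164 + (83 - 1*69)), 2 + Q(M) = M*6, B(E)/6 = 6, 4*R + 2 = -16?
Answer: 76759/356 ≈ 215.62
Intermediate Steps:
R = -9/2 (R = -1/2 + (1/4)*(-16) = -1/2 - 4 = -9/2 ≈ -4.5000)
B(E) = 36 (B(E) = 6*6 = 36)
Q(M) = -2 + 6*M (Q(M) = -2 + M*6 = -2 + 6*M)
T = 575/356 (T = ((-9/2 + 75) + 217)/(164 + (83 - 1*69)) = (141/2 + 217)/(164 + (83 - 69)) = 575/(2*(164 + 14)) = (575/2)/178 = (575/2)*(1/178) = 575/356 ≈ 1.6152)
Q(B(6 - 1*4)) + T = (-2 + 6*36) + 575/356 = (-2 + 216) + 575/356 = 214 + 575/356 = 76759/356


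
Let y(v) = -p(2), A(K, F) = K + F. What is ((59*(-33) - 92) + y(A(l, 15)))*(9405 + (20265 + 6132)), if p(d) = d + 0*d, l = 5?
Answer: -73071882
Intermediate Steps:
A(K, F) = F + K
p(d) = d (p(d) = d + 0 = d)
y(v) = -2 (y(v) = -1*2 = -2)
((59*(-33) - 92) + y(A(l, 15)))*(9405 + (20265 + 6132)) = ((59*(-33) - 92) - 2)*(9405 + (20265 + 6132)) = ((-1947 - 92) - 2)*(9405 + 26397) = (-2039 - 2)*35802 = -2041*35802 = -73071882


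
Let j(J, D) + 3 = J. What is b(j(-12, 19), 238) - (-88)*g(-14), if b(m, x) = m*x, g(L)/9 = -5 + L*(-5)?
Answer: 47910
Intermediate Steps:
j(J, D) = -3 + J
g(L) = -45 - 45*L (g(L) = 9*(-5 + L*(-5)) = 9*(-5 - 5*L) = -45 - 45*L)
b(j(-12, 19), 238) - (-88)*g(-14) = (-3 - 12)*238 - (-88)*(-45 - 45*(-14)) = -15*238 - (-88)*(-45 + 630) = -3570 - (-88)*585 = -3570 - 1*(-51480) = -3570 + 51480 = 47910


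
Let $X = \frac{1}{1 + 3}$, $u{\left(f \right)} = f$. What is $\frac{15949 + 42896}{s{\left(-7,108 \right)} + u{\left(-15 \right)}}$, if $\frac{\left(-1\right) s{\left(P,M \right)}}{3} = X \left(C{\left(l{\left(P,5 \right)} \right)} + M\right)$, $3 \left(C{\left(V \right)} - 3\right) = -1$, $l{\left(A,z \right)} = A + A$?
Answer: $- \frac{58845}{98} \approx -600.46$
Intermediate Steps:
$l{\left(A,z \right)} = 2 A$
$C{\left(V \right)} = \frac{8}{3}$ ($C{\left(V \right)} = 3 + \frac{1}{3} \left(-1\right) = 3 - \frac{1}{3} = \frac{8}{3}$)
$X = \frac{1}{4} \approx 0.25$
$s{\left(P,M \right)} = -2 - \frac{3 M}{4}$ ($s{\left(P,M \right)} = - 3 \frac{\frac{8}{3} + M}{4} = - 3 \left(\frac{2}{3} + \frac{M}{4}\right) = -2 - \frac{3 M}{4}$)
$\frac{15949 + 42896}{s{\left(-7,108 \right)} + u{\left(-15 \right)}} = \frac{15949 + 42896}{\left(-2 - 81\right) - 15} = \frac{58845}{\left(-2 - 81\right) - 15} = \frac{58845}{-83 - 15} = \frac{58845}{-98} = 58845 \left(- \frac{1}{98}\right) = - \frac{58845}{98}$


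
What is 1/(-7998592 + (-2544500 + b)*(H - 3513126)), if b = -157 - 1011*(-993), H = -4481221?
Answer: 1/12317154232106 ≈ 8.1188e-14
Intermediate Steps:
b = 1003766 (b = -157 + 1003923 = 1003766)
1/(-7998592 + (-2544500 + b)*(H - 3513126)) = 1/(-7998592 + (-2544500 + 1003766)*(-4481221 - 3513126)) = 1/(-7998592 - 1540734*(-7994347)) = 1/(-7998592 + 12317162230698) = 1/12317154232106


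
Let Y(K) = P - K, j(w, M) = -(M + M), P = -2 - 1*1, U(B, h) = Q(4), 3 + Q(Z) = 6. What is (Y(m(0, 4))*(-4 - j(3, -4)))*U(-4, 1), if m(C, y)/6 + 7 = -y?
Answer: -2268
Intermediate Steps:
Q(Z) = 3 (Q(Z) = -3 + 6 = 3)
U(B, h) = 3
P = -3 (P = -2 - 1 = -3)
m(C, y) = -42 - 6*y (m(C, y) = -42 + 6*(-y) = -42 - 6*y)
j(w, M) = -2*M
Y(K) = -3 - K
(Y(m(0, 4))*(-4 - j(3, -4)))*U(-4, 1) = ((-3 - (-42 - 6*4))*(-4 - (-2)*(-4)))*3 = ((-3 - (-42 - 24))*(-4 - 1*8))*3 = ((-3 - 1*(-66))*(-4 - 8))*3 = ((-3 + 66)*(-12))*3 = (63*(-12))*3 = -756*3 = -2268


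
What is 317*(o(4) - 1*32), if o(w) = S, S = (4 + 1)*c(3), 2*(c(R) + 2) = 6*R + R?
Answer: 6657/2 ≈ 3328.5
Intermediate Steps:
c(R) = -2 + 7*R/2 (c(R) = -2 + (6*R + R)/2 = -2 + (7*R)/2 = -2 + 7*R/2)
S = 85/2 (S = (4 + 1)*(-2 + (7/2)*3) = 5*(-2 + 21/2) = 5*(17/2) = 85/2 ≈ 42.500)
o(w) = 85/2
317*(o(4) - 1*32) = 317*(85/2 - 1*32) = 317*(85/2 - 32) = 317*(21/2) = 6657/2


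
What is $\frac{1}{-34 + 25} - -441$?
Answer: $\frac{3968}{9} \approx 440.89$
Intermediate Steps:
$\frac{1}{-34 + 25} - -441 = \frac{1}{-9} + 441 = - \frac{1}{9} + 441 = \frac{3968}{9}$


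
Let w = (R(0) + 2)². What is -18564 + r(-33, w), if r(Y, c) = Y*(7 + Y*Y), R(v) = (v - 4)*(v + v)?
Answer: -54732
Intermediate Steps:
R(v) = 2*v*(-4 + v) (R(v) = (-4 + v)*(2*v) = 2*v*(-4 + v))
w = 4 (w = (2*0*(-4 + 0) + 2)² = (2*0*(-4) + 2)² = (0 + 2)² = 2² = 4)
r(Y, c) = Y*(7 + Y²)
-18564 + r(-33, w) = -18564 - 33*(7 + (-33)²) = -18564 - 33*(7 + 1089) = -18564 - 33*1096 = -18564 - 36168 = -54732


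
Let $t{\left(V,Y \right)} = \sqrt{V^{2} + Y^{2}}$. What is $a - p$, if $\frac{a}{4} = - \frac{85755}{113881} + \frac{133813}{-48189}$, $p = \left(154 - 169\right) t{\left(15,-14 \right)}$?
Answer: $- \frac{77484823792}{5487811509} + 15 \sqrt{421} \approx 293.65$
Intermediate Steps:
$p = - 15 \sqrt{421}$ ($p = \left(154 - 169\right) \sqrt{15^{2} + \left(-14\right)^{2}} = - 15 \sqrt{225 + 196} = - 15 \sqrt{421} \approx -307.77$)
$a = - \frac{77484823792}{5487811509}$ ($a = 4 \left(- \frac{85755}{113881} + \frac{133813}{-48189}\right) = 4 \left(\left(-85755\right) \frac{1}{113881} + 133813 \left(- \frac{1}{48189}\right)\right) = 4 \left(- \frac{85755}{113881} - \frac{133813}{48189}\right) = 4 \left(- \frac{19371205948}{5487811509}\right) = - \frac{77484823792}{5487811509} \approx -14.119$)
$a - p = - \frac{77484823792}{5487811509} - - 15 \sqrt{421} = - \frac{77484823792}{5487811509} + 15 \sqrt{421}$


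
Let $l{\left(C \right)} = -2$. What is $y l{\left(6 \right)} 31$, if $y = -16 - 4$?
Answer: $1240$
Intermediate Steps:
$y = -20$ ($y = -16 - 4 = -20$)
$y l{\left(6 \right)} 31 = \left(-20\right) \left(-2\right) 31 = 40 \cdot 31 = 1240$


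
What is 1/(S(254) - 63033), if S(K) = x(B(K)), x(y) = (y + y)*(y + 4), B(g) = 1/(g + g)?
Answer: -129032/8133272023 ≈ -1.5865e-5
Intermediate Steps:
B(g) = 1/(2*g)
x(y) = 2*y*(4 + y) (x(y) = (2*y)*(4 + y) = 2*y*(4 + y))
S(K) = (4 + 1/(2*K))/K (S(K) = 2*(1/(2*K))*(4 + 1/(2*K)) = (4 + 1/(2*K))/K)
1/(S(254) - 63033) = 1/((½)*(1 + 8*254)/254² - 63033) = 1/((½)*(1/64516)*(1 + 2032) - 63033) = 1/((½)*(1/64516)*2033 - 63033) = 1/(2033/129032 - 63033) = 1/(-8133272023/129032) = -129032/8133272023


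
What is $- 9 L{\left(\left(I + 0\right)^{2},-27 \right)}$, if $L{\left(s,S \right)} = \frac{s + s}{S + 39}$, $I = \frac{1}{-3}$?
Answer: $- \frac{1}{6} \approx -0.16667$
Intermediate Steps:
$I = - \frac{1}{3} \approx -0.33333$
$L{\left(s,S \right)} = \frac{2 s}{39 + S}$
$- 9 L{\left(\left(I + 0\right)^{2},-27 \right)} = - 9 \frac{2 \left(- \frac{1}{3} + 0\right)^{2}}{39 - 27} = - 9 \frac{2 \left(- \frac{1}{3}\right)^{2}}{12} = - 9 \cdot 2 \cdot \frac{1}{9} \cdot \frac{1}{12} = \left(-9\right) \frac{1}{54} = - \frac{1}{6}$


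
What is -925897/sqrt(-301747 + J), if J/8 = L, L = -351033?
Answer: 925897*I*sqrt(3110011)/3110011 ≈ 525.03*I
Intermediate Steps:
J = -2808264 (J = 8*(-351033) = -2808264)
-925897/sqrt(-301747 + J) = -925897/sqrt(-301747 - 2808264) = -925897*(-I*sqrt(3110011)/3110011) = -(-925897)*I*sqrt(3110011)/3110011 = 925897*I*sqrt(3110011)/3110011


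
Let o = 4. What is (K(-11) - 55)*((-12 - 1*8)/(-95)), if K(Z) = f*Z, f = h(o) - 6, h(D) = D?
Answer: -132/19 ≈ -6.9474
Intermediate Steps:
f = -2 (f = 4 - 6 = -2)
K(Z) = -2*Z
(K(-11) - 55)*((-12 - 1*8)/(-95)) = (-2*(-11) - 55)*((-12 - 1*8)/(-95)) = (22 - 55)*((-12 - 8)*(-1/95)) = -(-660)*(-1)/95 = -33*4/19 = -132/19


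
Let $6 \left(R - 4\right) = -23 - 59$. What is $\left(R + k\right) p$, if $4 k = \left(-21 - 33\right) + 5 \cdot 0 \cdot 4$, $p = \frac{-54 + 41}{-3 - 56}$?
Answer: $- \frac{1807}{354} \approx -5.1045$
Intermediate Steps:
$R = - \frac{29}{3}$ ($R = 4 + \frac{-23 - 59}{6} = 4 + \frac{1}{6} \left(-82\right) = 4 - \frac{41}{3} = - \frac{29}{3} \approx -9.6667$)
$p = \frac{13}{59}$ ($p = - \frac{13}{-59} = \left(-13\right) \left(- \frac{1}{59}\right) = \frac{13}{59} \approx 0.22034$)
$k = - \frac{27}{2}$ ($k = \frac{\left(-21 - 33\right) + 5 \cdot 0 \cdot 4}{4} = \frac{-54 + 0 \cdot 4}{4} = \frac{-54 + 0}{4} = \frac{1}{4} \left(-54\right) = - \frac{27}{2} \approx -13.5$)
$\left(R + k\right) p = \left(- \frac{29}{3} - \frac{27}{2}\right) \frac{13}{59} = \left(- \frac{139}{6}\right) \frac{13}{59} = - \frac{1807}{354}$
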